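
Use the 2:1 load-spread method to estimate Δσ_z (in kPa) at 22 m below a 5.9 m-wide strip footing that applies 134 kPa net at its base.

Δσ_z ≈ 28.3 kPa

By the 2:1 method the load spreads at 1 horizontal : 2 vertical, so at depth z the loaded area has grown by z in each plan dimension:
Δσ = qB/(B+z) = 134×5.9/(5.9+22) = 28.337 kPa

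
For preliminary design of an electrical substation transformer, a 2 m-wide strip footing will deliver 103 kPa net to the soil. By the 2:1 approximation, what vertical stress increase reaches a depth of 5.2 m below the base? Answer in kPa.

Δσ_z ≈ 28.6 kPa

By the 2:1 method the load spreads at 1 horizontal : 2 vertical, so at depth z the loaded area has grown by z in each plan dimension:
Δσ = qB/(B+z) = 103×2/(2+5.2) = 28.611 kPa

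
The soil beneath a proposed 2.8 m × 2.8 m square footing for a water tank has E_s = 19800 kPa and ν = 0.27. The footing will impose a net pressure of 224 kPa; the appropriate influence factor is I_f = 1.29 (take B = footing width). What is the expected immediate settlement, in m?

Immediate (elastic) settlement: S_e = q·B·(1−ν²)/E_s · I_f.
S_e = 224 × 2.8 × (1 − 0.27²) / 19800 × 1.29
    = 224 × 2.8 × 0.9271 / 19800 × 1.29
    = 0.03788 m

S_e ≈ 0.0379 m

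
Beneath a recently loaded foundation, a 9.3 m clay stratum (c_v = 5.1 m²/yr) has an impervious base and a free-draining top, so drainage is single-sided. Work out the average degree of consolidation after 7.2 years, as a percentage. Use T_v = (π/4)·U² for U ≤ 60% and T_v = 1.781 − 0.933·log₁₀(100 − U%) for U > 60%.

U ≈ 71.6 %

Drainage path length: H_d = H = 9.3 m (single drainage).
T_v = c_v·t/H_d² = 5.1×7.2/9.3² = 0.42456.
T_v = 0.42456 corresponds to the U > 60% branch:
U = 1 − 10^((1.781 − T_v)/0.933)/100 = 0.7157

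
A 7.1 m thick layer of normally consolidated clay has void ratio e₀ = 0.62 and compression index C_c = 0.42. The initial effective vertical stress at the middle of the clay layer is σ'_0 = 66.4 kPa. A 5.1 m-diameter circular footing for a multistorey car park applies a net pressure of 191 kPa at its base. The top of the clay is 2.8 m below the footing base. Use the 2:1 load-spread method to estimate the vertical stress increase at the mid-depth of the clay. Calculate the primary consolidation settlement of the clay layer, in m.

Mid-depth of clay below the footing base: z = 2.8 + 7.1/2 = 6.35 m.
Stress increase at mid-clay by the 2:1 spreading method:
Δσ ≈ qD²/(D+z)² = 191×5.1²/(5.1+6.35)² = 37.893 kPa
Final effective stress: σ'_f = σ'_0 + Δσ = 66.4 + 37.893 = 104.29 kPa.
Normally consolidated clay, so the full stress increment lies on the virgin compression line:
S_c = C_c·H/(1+e₀)·log₁₀(σ'_f/σ'_0) = 0.42×7.1/(1+0.62)×log₁₀(104.29/66.4)
    = 1.8407 × 0.19607 = 0.3609 m

S_c ≈ 0.361 m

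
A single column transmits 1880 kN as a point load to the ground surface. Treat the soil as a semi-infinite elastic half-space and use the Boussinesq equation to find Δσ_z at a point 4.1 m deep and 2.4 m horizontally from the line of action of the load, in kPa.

Boussinesq vertical stress below a point load on an elastic half-space:
Δσ_z = 3P/(2πz²) · [1 + (r/z)²]^(−5/2)
r/z = 2.4/4.1 = 0.58537; [1+(r/z)²]^(−5/2) = 0.47873.
Δσ_z = 3×1880/(2π×4.1²) × 0.47873 = 53.399 × 0.47873 = 25.56 kPa

Δσ_z ≈ 25.6 kPa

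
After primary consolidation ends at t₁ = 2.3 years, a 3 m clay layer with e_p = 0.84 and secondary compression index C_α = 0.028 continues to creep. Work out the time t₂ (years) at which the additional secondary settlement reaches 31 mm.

S_s = C_α·H/(1+e_p)·log₁₀(t₂/t₁) ⇒ log₁₀(t₂/t₁) = S_s·(1+e_p)/(C_α·H).
log₁₀(t₂/t₁) = 0.031 × (1+0.84) / (0.028×3) = 0.679
t₂ = t₁ × 10^0.679 = 2.3 × 4.776 = 10.98 years

t₂ ≈ 11 years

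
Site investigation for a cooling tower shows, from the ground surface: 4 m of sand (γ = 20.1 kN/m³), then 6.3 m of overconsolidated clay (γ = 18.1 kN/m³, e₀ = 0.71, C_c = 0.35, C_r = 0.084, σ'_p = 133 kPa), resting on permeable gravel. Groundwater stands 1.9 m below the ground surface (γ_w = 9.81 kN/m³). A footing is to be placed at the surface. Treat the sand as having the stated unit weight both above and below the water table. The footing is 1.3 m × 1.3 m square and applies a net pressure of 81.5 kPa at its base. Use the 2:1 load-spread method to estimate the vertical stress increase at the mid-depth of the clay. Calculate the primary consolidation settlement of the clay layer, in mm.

S_c ≈ 2.98 mm

Mid-depth of clay below the ground surface: z = 4 + 6.3/2 = 7.15 m.
Total vertical stress at mid-clay: σ_v = 20.1×4 + 18.1×3.15 = 137.42 kPa.
Pore pressure: u = 9.81×(7.15 − 1.9) = 51.503 kPa.
Initial effective stress: σ'_0 = σ_v − u = 137.42 − 51.503 = 85.917 kPa.
Stress increase at mid-clay by the 2:1 spreading method:
Δσ = qBL/((B+z)(L+z)) = 81.5×1.3×1.3/((1.3+7.15)(1.3+7.15)) = 1.929 kPa
Final effective stress: σ'_f = 85.917 + 1.929 = 87.846 kPa.
σ'_f = 87.846 ≤ σ'_p = 133 kPa, so the clay remains overconsolidated and only the recompression index applies:
S_c = C_r·H/(1+e₀)·log₁₀(σ'_f/σ'_0) = 0.084×6.3/1.71×log₁₀(87.846/85.917)
    = 0.30947 × 0.0096429 = 0.002984 m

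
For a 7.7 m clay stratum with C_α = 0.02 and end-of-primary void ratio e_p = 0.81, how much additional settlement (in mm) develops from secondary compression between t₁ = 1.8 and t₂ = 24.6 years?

S_s ≈ 96.6 mm

Secondary compression: S_s = C_α·H/(1+e_p)·log₁₀(t₂/t₁)
S_s = 0.02×7.7/(1+0.81)×log₁₀(24.6/1.8)
    = 0.08508 × 1.136 = 0.09663 m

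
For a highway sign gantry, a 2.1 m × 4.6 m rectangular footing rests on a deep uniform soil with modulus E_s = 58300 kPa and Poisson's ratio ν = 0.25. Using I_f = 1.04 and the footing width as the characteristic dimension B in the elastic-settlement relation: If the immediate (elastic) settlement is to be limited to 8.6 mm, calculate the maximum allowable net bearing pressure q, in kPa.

S_e = q·B·(1−ν²)/E_s · I_f  ⇒  q = S_e·E_s / (B·(1−ν²)·I_f).
q = 0.0086 × 58300 / (2.1 × 0.9375 × 1.04) = 244.9 kPa

q ≈ 245 kPa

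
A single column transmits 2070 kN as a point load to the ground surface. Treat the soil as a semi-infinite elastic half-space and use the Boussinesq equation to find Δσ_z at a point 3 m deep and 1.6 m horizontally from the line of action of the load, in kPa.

Boussinesq vertical stress below a point load on an elastic half-space:
Δσ_z = 3P/(2πz²) · [1 + (r/z)²]^(−5/2)
r/z = 1.6/3 = 0.53333; [1+(r/z)²]^(−5/2) = 0.53482.
Δσ_z = 3×2070/(2π×3²) × 0.53482 = 109.82 × 0.53482 = 58.73 kPa

Δσ_z ≈ 58.7 kPa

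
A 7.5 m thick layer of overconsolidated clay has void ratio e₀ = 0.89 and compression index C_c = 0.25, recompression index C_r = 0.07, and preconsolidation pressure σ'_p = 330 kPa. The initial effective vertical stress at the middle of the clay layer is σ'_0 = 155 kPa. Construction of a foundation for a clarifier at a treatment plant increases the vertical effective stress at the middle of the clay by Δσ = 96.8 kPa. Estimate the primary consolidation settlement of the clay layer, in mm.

Final effective stress: σ'_f = 155 + 96.8 = 251.8 kPa.
σ'_f = 251.8 ≤ σ'_p = 330 kPa, so the clay remains overconsolidated and only the recompression index applies:
S_c = C_r·H/(1+e₀)·log₁₀(σ'_f/σ'_0) = 0.07×7.5/1.89×log₁₀(251.8/155)
    = 0.27778 × 0.21072 = 0.05853 m

S_c ≈ 58.5 mm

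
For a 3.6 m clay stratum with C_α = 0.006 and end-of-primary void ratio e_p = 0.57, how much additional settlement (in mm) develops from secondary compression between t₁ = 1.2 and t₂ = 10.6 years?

S_s ≈ 13 mm

Secondary compression: S_s = C_α·H/(1+e_p)·log₁₀(t₂/t₁)
S_s = 0.006×3.6/(1+0.57)×log₁₀(10.6/1.2)
    = 0.01376 × 0.9461 = 0.01302 m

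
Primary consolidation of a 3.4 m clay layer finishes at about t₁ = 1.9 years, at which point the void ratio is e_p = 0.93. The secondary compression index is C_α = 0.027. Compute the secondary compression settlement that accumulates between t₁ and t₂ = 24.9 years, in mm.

Secondary compression: S_s = C_α·H/(1+e_p)·log₁₀(t₂/t₁)
S_s = 0.027×3.4/(1+0.93)×log₁₀(24.9/1.9)
    = 0.04756 × 1.117 = 0.05315 m

S_s ≈ 53.2 mm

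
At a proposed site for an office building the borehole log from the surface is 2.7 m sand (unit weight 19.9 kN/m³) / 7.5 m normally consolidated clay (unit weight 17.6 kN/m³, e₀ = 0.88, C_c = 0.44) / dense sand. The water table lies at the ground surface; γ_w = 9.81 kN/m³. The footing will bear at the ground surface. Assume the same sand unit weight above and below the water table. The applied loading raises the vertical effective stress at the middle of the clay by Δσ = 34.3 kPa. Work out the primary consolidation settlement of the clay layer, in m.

Mid-depth of clay below the ground surface: z = 2.7 + 7.5/2 = 6.45 m.
Total vertical stress at mid-clay: σ_v = 19.9×2.7 + 17.6×3.75 = 119.73 kPa.
Pore pressure: u = 9.81×(6.45 − 0) = 63.275 kPa.
Initial effective stress: σ'_0 = σ_v − u = 119.73 − 63.275 = 56.455 kPa.
Final effective stress: σ'_f = σ'_0 + Δσ = 56.455 + 34.3 = 90.755 kPa.
Normally consolidated clay, so the full stress increment lies on the virgin compression line:
S_c = C_c·H/(1+e₀)·log₁₀(σ'_f/σ'_0) = 0.44×7.5/(1+0.88)×log₁₀(90.755/56.455)
    = 1.7553 × 0.20617 = 0.3619 m

S_c ≈ 0.362 m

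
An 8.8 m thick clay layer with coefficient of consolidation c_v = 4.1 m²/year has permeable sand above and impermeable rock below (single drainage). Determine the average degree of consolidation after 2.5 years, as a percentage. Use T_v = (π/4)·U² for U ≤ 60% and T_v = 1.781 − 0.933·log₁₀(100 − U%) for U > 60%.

Drainage path length: H_d = H = 8.8 m (single drainage).
T_v = c_v·t/H_d² = 4.1×2.5/8.8² = 0.13236.
T_v = 0.13236 corresponds to the U ≤ 60% branch:
U = √(4T_v/π) = 0.4105

U ≈ 41.1 %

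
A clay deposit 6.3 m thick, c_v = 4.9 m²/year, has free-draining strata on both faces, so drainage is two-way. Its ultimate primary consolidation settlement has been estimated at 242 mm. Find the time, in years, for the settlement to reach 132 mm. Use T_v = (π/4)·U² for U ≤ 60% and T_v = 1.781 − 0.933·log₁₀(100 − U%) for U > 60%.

t ≈ 0.473 years

Drainage path length: H_d = H/2 = 3.15 m (double drainage).
U = S(t)/S_ult = 132/242 = 0.5455.
U ≤ 60%: T_v = (π/4)·U² = (π/4)×0.54545² = 0.23367.
t = T_v·H_d²/c_v = 0.23367×3.15²/4.9 = 0.4732 years.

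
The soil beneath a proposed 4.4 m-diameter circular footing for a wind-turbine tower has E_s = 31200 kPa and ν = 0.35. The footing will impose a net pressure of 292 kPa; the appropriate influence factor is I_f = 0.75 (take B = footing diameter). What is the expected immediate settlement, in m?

S_e ≈ 0.0271 m

Immediate (elastic) settlement: S_e = q·B·(1−ν²)/E_s · I_f.
S_e = 292 × 4.4 × (1 − 0.35²) / 31200 × 0.75
    = 292 × 4.4 × 0.8775 / 31200 × 0.75
    = 0.0271 m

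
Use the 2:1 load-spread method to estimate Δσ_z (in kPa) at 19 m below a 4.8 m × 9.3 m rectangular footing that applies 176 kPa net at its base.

Δσ_z ≈ 11.7 kPa

By the 2:1 method the load spreads at 1 horizontal : 2 vertical, so at depth z the loaded area has grown by z in each plan dimension:
Δσ = qBL/((B+z)(L+z)) = 176×4.8×9.3/((4.8+19)(9.3+19)) = 11.665 kPa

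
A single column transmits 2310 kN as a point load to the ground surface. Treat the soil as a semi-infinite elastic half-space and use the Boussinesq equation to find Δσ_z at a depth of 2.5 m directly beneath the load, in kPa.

Δσ_z ≈ 176 kPa

Boussinesq vertical stress below a point load on an elastic half-space:
Δσ_z = 3P/(2πz²) · [1 + (r/z)²]^(−5/2)
r/z = 0/2.5 = 0; [1+(r/z)²]^(−5/2) = 1.
Δσ_z = 3×2310/(2π×2.5²) × 1 = 176.47 × 1 = 176.5 kPa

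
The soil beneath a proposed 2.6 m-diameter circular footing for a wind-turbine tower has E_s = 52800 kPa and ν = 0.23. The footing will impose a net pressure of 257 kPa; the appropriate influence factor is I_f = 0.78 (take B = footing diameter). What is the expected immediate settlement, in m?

S_e ≈ 0.00935 m

Immediate (elastic) settlement: S_e = q·B·(1−ν²)/E_s · I_f.
S_e = 257 × 2.6 × (1 − 0.23²) / 52800 × 0.78
    = 257 × 2.6 × 0.9471 / 52800 × 0.78
    = 0.009349 m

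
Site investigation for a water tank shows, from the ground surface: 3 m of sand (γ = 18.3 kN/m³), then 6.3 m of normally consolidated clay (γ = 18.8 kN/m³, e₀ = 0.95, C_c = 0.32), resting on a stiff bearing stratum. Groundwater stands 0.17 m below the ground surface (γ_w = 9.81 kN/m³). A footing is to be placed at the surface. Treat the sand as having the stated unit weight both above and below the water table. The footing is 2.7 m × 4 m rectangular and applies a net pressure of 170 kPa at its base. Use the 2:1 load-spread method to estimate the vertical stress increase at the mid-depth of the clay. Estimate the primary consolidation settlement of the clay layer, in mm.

Mid-depth of clay below the ground surface: z = 3 + 6.3/2 = 6.15 m.
Total vertical stress at mid-clay: σ_v = 18.3×3 + 18.8×3.15 = 114.12 kPa.
Pore pressure: u = 9.81×(6.15 − 0.17) = 58.664 kPa.
Initial effective stress: σ'_0 = σ_v − u = 114.12 − 58.664 = 55.456 kPa.
Stress increase at mid-clay by the 2:1 spreading method:
Δσ = qBL/((B+z)(L+z)) = 170×2.7×4/((2.7+6.15)(4+6.15)) = 20.439 kPa
Final effective stress: σ'_f = σ'_0 + Δσ = 55.456 + 20.439 = 75.895 kPa.
Normally consolidated clay, so the full stress increment lies on the virgin compression line:
S_c = C_c·H/(1+e₀)·log₁₀(σ'_f/σ'_0) = 0.32×6.3/(1+0.95)×log₁₀(75.895/55.456)
    = 1.0338 × 0.13626 = 0.1409 m

S_c ≈ 141 mm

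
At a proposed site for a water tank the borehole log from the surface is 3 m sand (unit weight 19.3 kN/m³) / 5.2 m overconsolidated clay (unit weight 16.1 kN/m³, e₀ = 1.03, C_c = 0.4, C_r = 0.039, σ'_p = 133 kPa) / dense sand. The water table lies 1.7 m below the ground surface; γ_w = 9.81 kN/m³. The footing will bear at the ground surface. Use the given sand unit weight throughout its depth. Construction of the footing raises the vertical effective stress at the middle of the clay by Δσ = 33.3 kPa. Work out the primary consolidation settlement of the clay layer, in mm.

Mid-depth of clay below the ground surface: z = 3 + 5.2/2 = 5.6 m.
Total vertical stress at mid-clay: σ_v = 19.3×3 + 16.1×2.6 = 99.76 kPa.
Pore pressure: u = 9.81×(5.6 − 1.7) = 38.259 kPa.
Initial effective stress: σ'_0 = σ_v − u = 99.76 − 38.259 = 61.501 kPa.
Final effective stress: σ'_f = 61.501 + 33.3 = 94.801 kPa.
σ'_f = 94.801 ≤ σ'_p = 133 kPa, so the clay remains overconsolidated and only the recompression index applies:
S_c = C_r·H/(1+e₀)·log₁₀(σ'_f/σ'_0) = 0.039×5.2/2.03×log₁₀(94.801/61.501)
    = 0.099902 × 0.18793 = 0.01877 m

S_c ≈ 18.8 mm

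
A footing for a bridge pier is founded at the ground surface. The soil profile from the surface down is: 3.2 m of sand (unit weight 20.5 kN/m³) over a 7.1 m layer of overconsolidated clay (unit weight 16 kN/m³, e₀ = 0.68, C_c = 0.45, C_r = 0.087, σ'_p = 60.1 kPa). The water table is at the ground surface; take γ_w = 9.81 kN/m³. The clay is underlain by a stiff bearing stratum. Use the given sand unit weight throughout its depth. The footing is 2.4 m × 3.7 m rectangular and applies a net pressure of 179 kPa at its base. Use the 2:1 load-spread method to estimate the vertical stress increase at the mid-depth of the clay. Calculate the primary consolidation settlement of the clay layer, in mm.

Mid-depth of clay below the ground surface: z = 3.2 + 7.1/2 = 6.75 m.
Total vertical stress at mid-clay: σ_v = 20.5×3.2 + 16×3.55 = 122.4 kPa.
Pore pressure: u = 9.81×(6.75 − 0) = 66.218 kPa.
Initial effective stress: σ'_0 = σ_v − u = 122.4 − 66.218 = 56.182 kPa.
Stress increase at mid-clay by the 2:1 spreading method:
Δσ = qBL/((B+z)(L+z)) = 179×2.4×3.7/((2.4+6.75)(3.7+6.75)) = 16.624 kPa
Final effective stress: σ'_f = 56.182 + 16.624 = 72.806 kPa.
σ'_f = 72.806 > σ'_p = 60.1 kPa, so the stress path crosses the preconsolidation pressure — recompression up to σ'_p, then virgin compression beyond:
S_c = H/(1+e₀)·[C_r·log₁₀(σ'_p/σ'_0) + C_c·log₁₀(σ'_f/σ'_p)]
    = 7.1/1.68 × [0.087×log₁₀(60.1/56.182) + 0.45×log₁₀(72.806/60.1)]
    = 4.2262 × [0.0025471 + 0.037482] = 0.1692 m

S_c ≈ 169 mm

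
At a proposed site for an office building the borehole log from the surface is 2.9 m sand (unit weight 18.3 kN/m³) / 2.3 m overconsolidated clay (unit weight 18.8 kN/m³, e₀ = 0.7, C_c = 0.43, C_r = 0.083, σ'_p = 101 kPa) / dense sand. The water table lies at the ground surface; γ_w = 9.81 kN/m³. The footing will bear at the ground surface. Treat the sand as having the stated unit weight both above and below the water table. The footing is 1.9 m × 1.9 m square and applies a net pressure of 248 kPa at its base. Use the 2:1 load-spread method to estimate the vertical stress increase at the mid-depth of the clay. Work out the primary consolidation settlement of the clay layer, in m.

S_c ≈ 0.0265 m

Mid-depth of clay below the ground surface: z = 2.9 + 2.3/2 = 4.05 m.
Total vertical stress at mid-clay: σ_v = 18.3×2.9 + 18.8×1.15 = 74.69 kPa.
Pore pressure: u = 9.81×(4.05 − 0) = 39.73 kPa.
Initial effective stress: σ'_0 = σ_v − u = 74.69 − 39.73 = 34.96 kPa.
Stress increase at mid-clay by the 2:1 spreading method:
Δσ = qBL/((B+z)(L+z)) = 248×1.9×1.9/((1.9+4.05)(1.9+4.05)) = 25.289 kPa
Final effective stress: σ'_f = 34.96 + 25.289 = 60.249 kPa.
σ'_f = 60.249 ≤ σ'_p = 101 kPa, so the clay remains overconsolidated and only the recompression index applies:
S_c = C_r·H/(1+e₀)·log₁₀(σ'_f/σ'_0) = 0.083×2.3/1.7×log₁₀(60.249/34.96)
    = 0.11229 × 0.23638 = 0.02654 m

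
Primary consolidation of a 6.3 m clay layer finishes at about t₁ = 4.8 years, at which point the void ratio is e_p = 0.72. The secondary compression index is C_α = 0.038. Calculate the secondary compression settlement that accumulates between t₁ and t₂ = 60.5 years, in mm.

Secondary compression: S_s = C_α·H/(1+e_p)·log₁₀(t₂/t₁)
S_s = 0.038×6.3/(1+0.72)×log₁₀(60.5/4.8)
    = 0.1392 × 1.101 = 0.1532 m

S_s ≈ 153 mm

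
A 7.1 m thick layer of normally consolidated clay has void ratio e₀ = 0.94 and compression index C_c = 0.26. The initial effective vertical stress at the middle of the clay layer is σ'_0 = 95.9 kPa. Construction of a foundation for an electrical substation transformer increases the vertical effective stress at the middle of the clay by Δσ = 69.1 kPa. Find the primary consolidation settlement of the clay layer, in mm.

Final effective stress: σ'_f = σ'_0 + Δσ = 95.9 + 69.1 = 165 kPa.
Normally consolidated clay, so the full stress increment lies on the virgin compression line:
S_c = C_c·H/(1+e₀)·log₁₀(σ'_f/σ'_0) = 0.26×7.1/(1+0.94)×log₁₀(165/95.9)
    = 0.95155 × 0.23567 = 0.2243 m

S_c ≈ 224 mm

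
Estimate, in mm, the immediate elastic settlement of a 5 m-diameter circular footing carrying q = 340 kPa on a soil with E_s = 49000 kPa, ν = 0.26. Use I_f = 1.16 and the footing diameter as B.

S_e ≈ 37.5 mm

Immediate (elastic) settlement: S_e = q·B·(1−ν²)/E_s · I_f.
S_e = 340 × 5 × (1 − 0.26²) / 49000 × 1.16
    = 340 × 5 × 0.9324 / 49000 × 1.16
    = 0.03752 m = 37.52 mm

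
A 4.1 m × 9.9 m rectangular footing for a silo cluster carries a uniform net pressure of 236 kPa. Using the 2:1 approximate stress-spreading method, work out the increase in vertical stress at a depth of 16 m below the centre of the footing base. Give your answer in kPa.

By the 2:1 method the load spreads at 1 horizontal : 2 vertical, so at depth z the loaded area has grown by z in each plan dimension:
Δσ = qBL/((B+z)(L+z)) = 236×4.1×9.9/((4.1+16)(9.9+16)) = 18.401 kPa

Δσ_z ≈ 18.4 kPa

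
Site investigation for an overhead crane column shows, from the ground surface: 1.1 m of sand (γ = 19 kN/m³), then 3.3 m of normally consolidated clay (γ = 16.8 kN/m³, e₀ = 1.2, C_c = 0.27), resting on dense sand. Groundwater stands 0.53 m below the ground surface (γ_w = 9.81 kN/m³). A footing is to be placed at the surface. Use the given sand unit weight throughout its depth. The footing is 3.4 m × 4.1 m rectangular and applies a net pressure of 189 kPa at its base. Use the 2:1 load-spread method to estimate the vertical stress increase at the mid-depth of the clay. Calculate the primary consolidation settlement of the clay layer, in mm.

S_c ≈ 212 mm

Mid-depth of clay below the ground surface: z = 1.1 + 3.3/2 = 2.75 m.
Total vertical stress at mid-clay: σ_v = 19×1.1 + 16.8×1.65 = 48.62 kPa.
Pore pressure: u = 9.81×(2.75 − 0.53) = 21.778 kPa.
Initial effective stress: σ'_0 = σ_v − u = 48.62 − 21.778 = 26.842 kPa.
Stress increase at mid-clay by the 2:1 spreading method:
Δσ = qBL/((B+z)(L+z)) = 189×3.4×4.1/((3.4+2.75)(4.1+2.75)) = 62.54 kPa
Final effective stress: σ'_f = σ'_0 + Δσ = 26.842 + 62.54 = 89.382 kPa.
Normally consolidated clay, so the full stress increment lies on the virgin compression line:
S_c = C_c·H/(1+e₀)·log₁₀(σ'_f/σ'_0) = 0.27×3.3/(1+1.2)×log₁₀(89.382/26.842)
    = 0.405 × 0.52244 = 0.2116 m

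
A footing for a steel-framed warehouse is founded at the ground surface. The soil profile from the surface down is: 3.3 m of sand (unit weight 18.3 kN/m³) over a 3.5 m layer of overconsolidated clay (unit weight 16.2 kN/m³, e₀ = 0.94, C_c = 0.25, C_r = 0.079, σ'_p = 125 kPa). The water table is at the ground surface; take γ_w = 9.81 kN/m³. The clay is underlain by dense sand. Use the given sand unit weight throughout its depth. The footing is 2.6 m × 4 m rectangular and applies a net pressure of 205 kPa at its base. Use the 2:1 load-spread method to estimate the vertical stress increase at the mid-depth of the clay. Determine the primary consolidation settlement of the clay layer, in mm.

S_c ≈ 35.9 mm

Mid-depth of clay below the ground surface: z = 3.3 + 3.5/2 = 5.05 m.
Total vertical stress at mid-clay: σ_v = 18.3×3.3 + 16.2×1.75 = 88.74 kPa.
Pore pressure: u = 9.81×(5.05 − 0) = 49.541 kPa.
Initial effective stress: σ'_0 = σ_v − u = 88.74 − 49.541 = 39.199 kPa.
Stress increase at mid-clay by the 2:1 spreading method:
Δσ = qBL/((B+z)(L+z)) = 205×2.6×4/((2.6+5.05)(4+5.05)) = 30.795 kPa
Final effective stress: σ'_f = 39.199 + 30.795 = 69.994 kPa.
σ'_f = 69.994 ≤ σ'_p = 125 kPa, so the clay remains overconsolidated and only the recompression index applies:
S_c = C_r·H/(1+e₀)·log₁₀(σ'_f/σ'_0) = 0.079×3.5/1.94×log₁₀(69.994/39.199)
    = 0.14252 × 0.25179 = 0.03589 m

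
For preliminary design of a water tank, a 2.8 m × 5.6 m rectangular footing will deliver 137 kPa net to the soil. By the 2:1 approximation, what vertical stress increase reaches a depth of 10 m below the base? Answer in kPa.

By the 2:1 method the load spreads at 1 horizontal : 2 vertical, so at depth z the loaded area has grown by z in each plan dimension:
Δσ = qBL/((B+z)(L+z)) = 137×2.8×5.6/((2.8+10)(5.6+10)) = 10.758 kPa

Δσ_z ≈ 10.8 kPa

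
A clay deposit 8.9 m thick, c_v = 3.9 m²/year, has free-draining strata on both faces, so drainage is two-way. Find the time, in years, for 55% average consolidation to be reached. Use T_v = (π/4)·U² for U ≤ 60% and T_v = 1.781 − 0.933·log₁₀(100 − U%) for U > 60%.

Drainage path length: H_d = H/2 = 4.45 m (double drainage).
U ≤ 60%: T_v = (π/4)·U² = (π/4)×0.55² = 0.23758.
t = T_v·H_d²/c_v = 0.23758×4.45²/3.9 = 1.206 years.

t ≈ 1.21 years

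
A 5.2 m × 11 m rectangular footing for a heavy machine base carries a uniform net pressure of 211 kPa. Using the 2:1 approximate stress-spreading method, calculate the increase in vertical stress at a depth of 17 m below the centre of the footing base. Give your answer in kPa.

Δσ_z ≈ 19.4 kPa

By the 2:1 method the load spreads at 1 horizontal : 2 vertical, so at depth z the loaded area has grown by z in each plan dimension:
Δσ = qBL/((B+z)(L+z)) = 211×5.2×11/((5.2+17)(11+17)) = 19.416 kPa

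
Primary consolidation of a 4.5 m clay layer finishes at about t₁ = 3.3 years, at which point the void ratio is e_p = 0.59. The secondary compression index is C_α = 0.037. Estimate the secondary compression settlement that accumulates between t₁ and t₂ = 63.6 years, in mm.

S_s ≈ 135 mm

Secondary compression: S_s = C_α·H/(1+e_p)·log₁₀(t₂/t₁)
S_s = 0.037×4.5/(1+0.59)×log₁₀(63.6/3.3)
    = 0.1047 × 1.285 = 0.1346 m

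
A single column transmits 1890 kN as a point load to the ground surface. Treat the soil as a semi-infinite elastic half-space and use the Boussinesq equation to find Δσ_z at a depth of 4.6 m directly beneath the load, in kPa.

Boussinesq vertical stress below a point load on an elastic half-space:
Δσ_z = 3P/(2πz²) · [1 + (r/z)²]^(−5/2)
r/z = 0/4.6 = 0; [1+(r/z)²]^(−5/2) = 1.
Δσ_z = 3×1890/(2π×4.6²) × 1 = 42.647 × 1 = 42.65 kPa

Δσ_z ≈ 42.6 kPa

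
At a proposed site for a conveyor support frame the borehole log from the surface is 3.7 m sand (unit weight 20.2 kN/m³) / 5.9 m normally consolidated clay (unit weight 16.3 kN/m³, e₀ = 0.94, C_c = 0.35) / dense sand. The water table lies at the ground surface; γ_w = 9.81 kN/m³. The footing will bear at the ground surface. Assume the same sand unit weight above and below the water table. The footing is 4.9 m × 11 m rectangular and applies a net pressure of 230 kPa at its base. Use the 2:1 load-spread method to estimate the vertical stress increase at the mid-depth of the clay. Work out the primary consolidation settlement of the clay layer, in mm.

Mid-depth of clay below the ground surface: z = 3.7 + 5.9/2 = 6.65 m.
Total vertical stress at mid-clay: σ_v = 20.2×3.7 + 16.3×2.95 = 122.83 kPa.
Pore pressure: u = 9.81×(6.65 − 0) = 65.237 kPa.
Initial effective stress: σ'_0 = σ_v − u = 122.83 − 65.237 = 57.593 kPa.
Stress increase at mid-clay by the 2:1 spreading method:
Δσ = qBL/((B+z)(L+z)) = 230×4.9×11/((4.9+6.65)(11+6.65)) = 60.812 kPa
Final effective stress: σ'_f = σ'_0 + Δσ = 57.593 + 60.812 = 118.41 kPa.
Normally consolidated clay, so the full stress increment lies on the virgin compression line:
S_c = C_c·H/(1+e₀)·log₁₀(σ'_f/σ'_0) = 0.35×5.9/(1+0.94)×log₁₀(118.41/57.593)
    = 1.0644 × 0.31302 = 0.3332 m

S_c ≈ 333 mm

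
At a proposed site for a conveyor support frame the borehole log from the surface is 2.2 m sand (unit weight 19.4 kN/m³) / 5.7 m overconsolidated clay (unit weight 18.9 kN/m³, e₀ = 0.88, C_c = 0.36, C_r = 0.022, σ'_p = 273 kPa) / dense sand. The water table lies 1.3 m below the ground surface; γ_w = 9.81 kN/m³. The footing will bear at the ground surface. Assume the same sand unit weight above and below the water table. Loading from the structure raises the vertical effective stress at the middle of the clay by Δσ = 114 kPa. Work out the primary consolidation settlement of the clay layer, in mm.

Mid-depth of clay below the ground surface: z = 2.2 + 5.7/2 = 5.05 m.
Total vertical stress at mid-clay: σ_v = 19.4×2.2 + 18.9×2.85 = 96.545 kPa.
Pore pressure: u = 9.81×(5.05 − 1.3) = 36.788 kPa.
Initial effective stress: σ'_0 = σ_v − u = 96.545 − 36.788 = 59.757 kPa.
Final effective stress: σ'_f = 59.757 + 114 = 173.76 kPa.
σ'_f = 173.76 ≤ σ'_p = 273 kPa, so the clay remains overconsolidated and only the recompression index applies:
S_c = C_r·H/(1+e₀)·log₁₀(σ'_f/σ'_0) = 0.022×5.7/1.88×log₁₀(173.76/59.757)
    = 0.066702 × 0.46356 = 0.03092 m

S_c ≈ 30.9 mm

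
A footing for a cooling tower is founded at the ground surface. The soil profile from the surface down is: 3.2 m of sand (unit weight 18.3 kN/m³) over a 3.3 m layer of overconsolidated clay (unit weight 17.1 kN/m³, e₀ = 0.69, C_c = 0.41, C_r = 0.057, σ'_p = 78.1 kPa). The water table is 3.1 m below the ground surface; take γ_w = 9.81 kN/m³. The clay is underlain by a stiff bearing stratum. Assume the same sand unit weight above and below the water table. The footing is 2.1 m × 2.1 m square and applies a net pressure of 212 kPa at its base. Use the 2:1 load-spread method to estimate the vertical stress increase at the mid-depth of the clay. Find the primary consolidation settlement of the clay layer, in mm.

Mid-depth of clay below the ground surface: z = 3.2 + 3.3/2 = 4.85 m.
Total vertical stress at mid-clay: σ_v = 18.3×3.2 + 17.1×1.65 = 86.775 kPa.
Pore pressure: u = 9.81×(4.85 − 3.1) = 17.168 kPa.
Initial effective stress: σ'_0 = σ_v − u = 86.775 − 17.168 = 69.607 kPa.
Stress increase at mid-clay by the 2:1 spreading method:
Δσ = qBL/((B+z)(L+z)) = 212×2.1×2.1/((2.1+4.85)(2.1+4.85)) = 19.356 kPa
Final effective stress: σ'_f = 69.607 + 19.356 = 88.963 kPa.
σ'_f = 88.963 > σ'_p = 78.1 kPa, so the stress path crosses the preconsolidation pressure — recompression up to σ'_p, then virgin compression beyond:
S_c = H/(1+e₀)·[C_r·log₁₀(σ'_p/σ'_0) + C_c·log₁₀(σ'_f/σ'_p)]
    = 3.3/1.69 × [0.057×log₁₀(78.1/69.607) + 0.41×log₁₀(88.963/78.1)]
    = 1.9527 × [0.0028499 + 0.023189] = 0.05085 m

S_c ≈ 50.8 mm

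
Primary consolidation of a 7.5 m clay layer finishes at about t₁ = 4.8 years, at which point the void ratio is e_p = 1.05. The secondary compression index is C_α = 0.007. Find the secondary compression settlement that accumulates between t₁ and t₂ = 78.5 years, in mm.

S_s ≈ 31.1 mm

Secondary compression: S_s = C_α·H/(1+e_p)·log₁₀(t₂/t₁)
S_s = 0.007×7.5/(1+1.05)×log₁₀(78.5/4.8)
    = 0.02561 × 1.214 = 0.03108 m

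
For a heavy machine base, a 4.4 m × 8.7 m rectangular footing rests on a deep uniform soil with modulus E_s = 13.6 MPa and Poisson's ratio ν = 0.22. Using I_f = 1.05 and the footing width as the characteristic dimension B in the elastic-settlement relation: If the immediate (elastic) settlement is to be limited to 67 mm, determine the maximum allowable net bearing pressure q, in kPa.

E_s = 13.6 MPa = 13600 kPa.
S_e = q·B·(1−ν²)/E_s · I_f  ⇒  q = S_e·E_s / (B·(1−ν²)·I_f).
q = 0.067 × 13600 / (4.4 × 0.9516 × 1.05) = 207.3 kPa

q ≈ 207 kPa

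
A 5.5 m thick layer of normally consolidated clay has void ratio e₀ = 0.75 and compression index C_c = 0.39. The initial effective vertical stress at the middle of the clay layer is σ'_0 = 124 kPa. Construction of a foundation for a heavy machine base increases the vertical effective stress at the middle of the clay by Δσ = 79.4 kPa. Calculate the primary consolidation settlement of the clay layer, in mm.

Final effective stress: σ'_f = σ'_0 + Δσ = 124 + 79.4 = 203.4 kPa.
Normally consolidated clay, so the full stress increment lies on the virgin compression line:
S_c = C_c·H/(1+e₀)·log₁₀(σ'_f/σ'_0) = 0.39×5.5/(1+0.75)×log₁₀(203.4/124)
    = 1.2257 × 0.21493 = 0.2634 m

S_c ≈ 263 mm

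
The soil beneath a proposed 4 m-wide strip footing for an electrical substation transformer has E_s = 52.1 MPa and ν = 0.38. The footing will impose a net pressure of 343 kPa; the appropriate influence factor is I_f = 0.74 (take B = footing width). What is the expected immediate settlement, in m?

S_e ≈ 0.0167 m

Immediate (elastic) settlement: S_e = q·B·(1−ν²)/E_s · I_f.
E_s = 52.1 MPa = 52100 kPa.
S_e = 343 × 4 × (1 − 0.38²) / 52100 × 0.74
    = 343 × 4 × 0.8556 / 52100 × 0.74
    = 0.01667 m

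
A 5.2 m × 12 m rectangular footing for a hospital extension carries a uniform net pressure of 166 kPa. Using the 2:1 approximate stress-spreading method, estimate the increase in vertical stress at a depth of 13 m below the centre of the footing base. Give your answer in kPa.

Δσ_z ≈ 22.8 kPa

By the 2:1 method the load spreads at 1 horizontal : 2 vertical, so at depth z the loaded area has grown by z in each plan dimension:
Δσ = qBL/((B+z)(L+z)) = 166×5.2×12/((5.2+13)(12+13)) = 22.766 kPa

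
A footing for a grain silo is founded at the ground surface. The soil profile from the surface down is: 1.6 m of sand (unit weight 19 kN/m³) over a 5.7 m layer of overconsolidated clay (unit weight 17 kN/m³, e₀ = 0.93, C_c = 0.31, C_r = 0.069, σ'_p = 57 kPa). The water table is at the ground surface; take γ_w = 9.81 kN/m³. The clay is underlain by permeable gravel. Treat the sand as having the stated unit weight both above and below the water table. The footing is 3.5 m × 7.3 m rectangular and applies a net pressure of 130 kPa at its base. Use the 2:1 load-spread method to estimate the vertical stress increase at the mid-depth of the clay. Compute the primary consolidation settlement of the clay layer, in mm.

Mid-depth of clay below the ground surface: z = 1.6 + 5.7/2 = 4.45 m.
Total vertical stress at mid-clay: σ_v = 19×1.6 + 17×2.85 = 78.85 kPa.
Pore pressure: u = 9.81×(4.45 − 0) = 43.655 kPa.
Initial effective stress: σ'_0 = σ_v − u = 78.85 − 43.655 = 35.195 kPa.
Stress increase at mid-clay by the 2:1 spreading method:
Δσ = qBL/((B+z)(L+z)) = 130×3.5×7.3/((3.5+4.45)(7.3+4.45)) = 35.557 kPa
Final effective stress: σ'_f = 35.195 + 35.557 = 70.752 kPa.
σ'_f = 70.752 > σ'_p = 57 kPa, so the stress path crosses the preconsolidation pressure — recompression up to σ'_p, then virgin compression beyond:
S_c = H/(1+e₀)·[C_r·log₁₀(σ'_p/σ'_0) + C_c·log₁₀(σ'_f/σ'_p)]
    = 5.7/1.93 × [0.069×log₁₀(57/35.195) + 0.31×log₁₀(70.752/57)]
    = 2.9534 × [0.014448 + 0.029098] = 0.1286 m

S_c ≈ 129 mm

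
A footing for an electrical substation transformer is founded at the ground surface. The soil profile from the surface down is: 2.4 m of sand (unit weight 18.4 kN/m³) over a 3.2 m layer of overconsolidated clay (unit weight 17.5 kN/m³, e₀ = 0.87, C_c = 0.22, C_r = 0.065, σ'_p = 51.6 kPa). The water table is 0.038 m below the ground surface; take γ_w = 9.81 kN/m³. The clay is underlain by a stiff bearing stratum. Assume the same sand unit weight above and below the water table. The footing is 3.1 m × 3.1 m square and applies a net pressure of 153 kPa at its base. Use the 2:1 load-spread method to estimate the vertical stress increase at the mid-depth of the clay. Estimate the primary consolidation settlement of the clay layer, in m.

S_c ≈ 0.0524 m

Mid-depth of clay below the ground surface: z = 2.4 + 3.2/2 = 4 m.
Total vertical stress at mid-clay: σ_v = 18.4×2.4 + 17.5×1.6 = 72.16 kPa.
Pore pressure: u = 9.81×(4 − 0.038) = 38.867 kPa.
Initial effective stress: σ'_0 = σ_v − u = 72.16 − 38.867 = 33.293 kPa.
Stress increase at mid-clay by the 2:1 spreading method:
Δσ = qBL/((B+z)(L+z)) = 153×3.1×3.1/((3.1+4)(3.1+4)) = 29.167 kPa
Final effective stress: σ'_f = 33.293 + 29.167 = 62.46 kPa.
σ'_f = 62.46 > σ'_p = 51.6 kPa, so the stress path crosses the preconsolidation pressure — recompression up to σ'_p, then virgin compression beyond:
S_c = H/(1+e₀)·[C_r·log₁₀(σ'_p/σ'_0) + C_c·log₁₀(σ'_f/σ'_p)]
    = 3.2/1.87 × [0.065×log₁₀(51.6/33.293) + 0.22×log₁₀(62.46/51.6)]
    = 1.7112 × [0.012369 + 0.01825] = 0.0524 m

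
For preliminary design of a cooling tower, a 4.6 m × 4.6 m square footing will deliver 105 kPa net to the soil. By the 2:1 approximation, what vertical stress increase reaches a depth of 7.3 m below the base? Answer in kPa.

Δσ_z ≈ 15.7 kPa

By the 2:1 method the load spreads at 1 horizontal : 2 vertical, so at depth z the loaded area has grown by z in each plan dimension:
Δσ = qBL/((B+z)(L+z)) = 105×4.6×4.6/((4.6+7.3)(4.6+7.3)) = 15.69 kPa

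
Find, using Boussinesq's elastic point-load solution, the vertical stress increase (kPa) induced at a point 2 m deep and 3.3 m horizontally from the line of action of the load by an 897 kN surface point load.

Δσ_z ≈ 4 kPa

Boussinesq vertical stress below a point load on an elastic half-space:
Δσ_z = 3P/(2πz²) · [1 + (r/z)²]^(−5/2)
r/z = 3.3/2 = 1.65; [1+(r/z)²]^(−5/2) = 0.037404.
Δσ_z = 3×897/(2π×2²) × 0.037404 = 107.07 × 0.037404 = 4.005 kPa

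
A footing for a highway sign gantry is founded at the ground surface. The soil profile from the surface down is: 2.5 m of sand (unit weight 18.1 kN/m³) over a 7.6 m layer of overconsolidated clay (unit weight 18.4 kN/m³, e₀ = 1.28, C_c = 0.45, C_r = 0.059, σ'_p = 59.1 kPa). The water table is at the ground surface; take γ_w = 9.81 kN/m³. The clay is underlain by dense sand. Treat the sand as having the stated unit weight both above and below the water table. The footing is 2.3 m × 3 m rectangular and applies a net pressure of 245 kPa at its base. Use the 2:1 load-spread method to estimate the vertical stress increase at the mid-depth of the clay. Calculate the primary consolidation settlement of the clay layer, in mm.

Mid-depth of clay below the ground surface: z = 2.5 + 7.6/2 = 6.3 m.
Total vertical stress at mid-clay: σ_v = 18.1×2.5 + 18.4×3.8 = 115.17 kPa.
Pore pressure: u = 9.81×(6.3 − 0) = 61.803 kPa.
Initial effective stress: σ'_0 = σ_v − u = 115.17 − 61.803 = 53.367 kPa.
Stress increase at mid-clay by the 2:1 spreading method:
Δσ = qBL/((B+z)(L+z)) = 245×2.3×3/((2.3+6.3)(3+6.3)) = 21.137 kPa
Final effective stress: σ'_f = 53.367 + 21.137 = 74.504 kPa.
σ'_f = 74.504 > σ'_p = 59.1 kPa, so the stress path crosses the preconsolidation pressure — recompression up to σ'_p, then virgin compression beyond:
S_c = H/(1+e₀)·[C_r·log₁₀(σ'_p/σ'_0) + C_c·log₁₀(σ'_f/σ'_p)]
    = 7.6/2.28 × [0.059×log₁₀(59.1/53.367) + 0.45×log₁₀(74.504/59.1)]
    = 3.3333 × [0.0026146 + 0.045266] = 0.1596 m

S_c ≈ 160 mm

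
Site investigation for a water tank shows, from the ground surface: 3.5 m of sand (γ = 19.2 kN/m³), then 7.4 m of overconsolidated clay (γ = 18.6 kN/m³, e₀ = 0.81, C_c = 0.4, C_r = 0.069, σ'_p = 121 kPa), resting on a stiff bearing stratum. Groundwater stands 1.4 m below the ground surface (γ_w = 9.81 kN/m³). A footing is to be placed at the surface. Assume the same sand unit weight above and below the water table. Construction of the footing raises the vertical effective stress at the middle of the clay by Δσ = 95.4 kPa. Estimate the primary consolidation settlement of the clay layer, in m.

Mid-depth of clay below the ground surface: z = 3.5 + 7.4/2 = 7.2 m.
Total vertical stress at mid-clay: σ_v = 19.2×3.5 + 18.6×3.7 = 136.02 kPa.
Pore pressure: u = 9.81×(7.2 − 1.4) = 56.898 kPa.
Initial effective stress: σ'_0 = σ_v − u = 136.02 − 56.898 = 79.122 kPa.
Final effective stress: σ'_f = 79.122 + 95.4 = 174.52 kPa.
σ'_f = 174.52 > σ'_p = 121 kPa, so the stress path crosses the preconsolidation pressure — recompression up to σ'_p, then virgin compression beyond:
S_c = H/(1+e₀)·[C_r·log₁₀(σ'_p/σ'_0) + C_c·log₁₀(σ'_f/σ'_p)]
    = 7.4/1.81 × [0.069×log₁₀(121/79.122) + 0.4×log₁₀(174.52/121)]
    = 4.0884 × [0.01273 + 0.063624] = 0.3122 m

S_c ≈ 0.312 m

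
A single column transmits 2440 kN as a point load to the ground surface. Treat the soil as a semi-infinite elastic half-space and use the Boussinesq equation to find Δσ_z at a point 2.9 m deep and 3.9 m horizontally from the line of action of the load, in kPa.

Boussinesq vertical stress below a point load on an elastic half-space:
Δσ_z = 3P/(2πz²) · [1 + (r/z)²]^(−5/2)
r/z = 3.9/2.9 = 1.3448; [1+(r/z)²]^(−5/2) = 0.075647.
Δσ_z = 3×2440/(2π×2.9²) × 0.075647 = 138.53 × 0.075647 = 10.48 kPa

Δσ_z ≈ 10.5 kPa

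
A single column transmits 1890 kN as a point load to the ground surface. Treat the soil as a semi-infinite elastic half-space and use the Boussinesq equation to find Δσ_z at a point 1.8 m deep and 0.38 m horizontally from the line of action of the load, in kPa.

Δσ_z ≈ 250 kPa

Boussinesq vertical stress below a point load on an elastic half-space:
Δσ_z = 3P/(2πz²) · [1 + (r/z)²]^(−5/2)
r/z = 0.38/1.8 = 0.21111; [1+(r/z)²]^(−5/2) = 0.89672.
Δσ_z = 3×1890/(2π×1.8²) × 0.89672 = 278.52 × 0.89672 = 249.8 kPa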